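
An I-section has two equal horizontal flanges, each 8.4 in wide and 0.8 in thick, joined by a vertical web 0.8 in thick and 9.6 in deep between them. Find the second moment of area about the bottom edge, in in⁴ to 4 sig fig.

I_base ≈ 1085 in⁴

Break the section into simple shapes (no overlaps), measuring from the bottom-left corner of the bounding box.
Bottom flange: 8.4 × 0.8, A = 6.72 in², y = 0.4 in, Ī = 0.3584 in⁴.
Web: 0.8 × 9.6, A = 7.68 in², y = 5.6 in, Ī = 58.9824 in⁴.
Top flange: 8.4 × 0.8, A = 6.72 in², y = 10.8 in, Ī = 0.3584 in⁴.
Transfer each piece to a horizontal axis along the bottom face using Ī + A·d² with d = y − 0:
  bottom flange: d = 0.4 in → contributes +1.4336 in⁴
  web: d = 5.6 in → contributes +299.827 in⁴
  top flange: d = 10.8 in → contributes +784.179 in⁴
Total I = 1085.44 in⁴.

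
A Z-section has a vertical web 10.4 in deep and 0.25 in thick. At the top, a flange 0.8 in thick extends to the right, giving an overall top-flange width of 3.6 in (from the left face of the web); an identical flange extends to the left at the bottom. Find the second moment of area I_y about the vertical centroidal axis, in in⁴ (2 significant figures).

Decompose the section into non-overlapping parts with the origin at the bottom-left of its bounding rectangle.
Web: 0.25 × 10.4, A = 2.6 in², x = 3.475 in, Ī = 0.01354 in⁴.
Top flange (beyond web): 3.35 × 0.8, A = 2.68 in², x = 5.275 in, Ī = 2.506 in⁴.
Bottom flange (beyond web): 3.35 × 0.8, A = 2.68 in², x = 1.675 in, Ī = 2.506 in⁴.
Centroid: x̄ = ΣA·x / ΣA = 3.475 in.
Transfer each piece to the vertical centroidal axis using Ī + A·d² with d = x − 3.475:
  web: d = 0 in → contributes +0.01354 in⁴
  top flange (beyond web): d = 1.8 in → contributes +11.19 in⁴
  bottom flange (beyond web): d = -1.8 in → contributes +11.19 in⁴
Total I = 22.39 in⁴.

I_y ≈ 22 in⁴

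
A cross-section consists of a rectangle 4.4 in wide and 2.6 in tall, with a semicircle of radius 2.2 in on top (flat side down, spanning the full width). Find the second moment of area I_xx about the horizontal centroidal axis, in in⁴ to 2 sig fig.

I_xx ≈ 32 in⁴

Decompose the section into non-overlapping parts with the origin at the bottom-left of its bounding rectangle.
Rectangular body: 4.4 × 2.6, A = 11.44 in², y = 1.3 in, Ī = 6.445 in⁴.
Semicircular cap: semicircle r = 2.2, A = 7.603 in², y = 3.534 in, Ī = 2.571 in⁴.
Centroid: ȳ = ΣA·y / ΣA = 2.192 in.
Transfer each piece to the horizontal centroidal axis using Ī + A·d² with d = y − 2.192:
  rectangular body: d = -0.8918 in → contributes +15.54 in⁴
  semicircular cap: d = 1.342 in → contributes +16.26 in⁴
Total I = 31.8 in⁴.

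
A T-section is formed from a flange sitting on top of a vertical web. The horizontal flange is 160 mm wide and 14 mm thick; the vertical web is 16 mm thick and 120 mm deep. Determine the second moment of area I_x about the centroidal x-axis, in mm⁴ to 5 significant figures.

Split into non-overlapping primitives; take the origin at the lower-left of the bounding box.
Flange: 160 × 14, A = 2 240 mm², y = 127 mm, Ī = 36586.67 mm⁴.
Web: 16 × 120, A = 1 920 mm², y = 60 mm, Ī = 2 304 000 mm⁴.
Centroid: ȳ = ΣA·y / ΣA = 96.07692 mm.
Transfer each piece to the centroidal x-axis using Ī + A·d² with d = y − 96.07692:
  flange: d = 30.92308 mm → contributes +2 178 557 mm⁴
  web: d = -36.07692 mm → contributes +4 802 965 mm⁴
Total I = 6 981 522 mm⁴.

I_x ≈ 6.9815 × 10⁶ mm⁴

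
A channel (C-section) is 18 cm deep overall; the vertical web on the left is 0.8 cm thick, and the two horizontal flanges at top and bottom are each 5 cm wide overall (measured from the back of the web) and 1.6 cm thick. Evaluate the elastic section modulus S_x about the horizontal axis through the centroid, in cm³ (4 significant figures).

S_x ≈ 143.9 cm³

Split into non-overlapping primitives; take the origin at the lower-left of the bounding box.
Web: 0.8 × 18, A = 14.4 cm², y = 9 cm, Ī = 388.8 cm⁴.
Top flange (beyond web): 4.2 × 1.6, A = 6.72 cm², y = 17.2 cm, Ī = 1.4336 cm⁴.
Bottom flange (beyond web): 4.2 × 1.6, A = 6.72 cm², y = 0.8 cm, Ī = 1.4336 cm⁴.
By symmetry the centroid is at mid-height, ȳ = 9 cm.
Transfer each piece to the horizontal axis through the centroid using Ī + A·d² with d = y − 9:
  web: d = 0 cm → contributes +388.8 cm⁴
  top flange (beyond web): d = 8.2 cm → contributes +453.286 cm⁴
  bottom flange (beyond web): d = -8.2 cm → contributes +453.286 cm⁴
Total I = 1295.37 cm⁴.
Extreme fibre distance c = 9 cm; S = I/c = 143.93 cm³.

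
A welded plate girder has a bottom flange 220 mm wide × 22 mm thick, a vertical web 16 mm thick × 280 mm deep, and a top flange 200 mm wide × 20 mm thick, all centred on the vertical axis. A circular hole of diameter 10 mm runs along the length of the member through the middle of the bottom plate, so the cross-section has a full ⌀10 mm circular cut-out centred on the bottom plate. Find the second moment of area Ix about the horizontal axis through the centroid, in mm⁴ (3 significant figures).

Ix ≈ 2.27 × 10⁸ mm⁴

Decompose the section into non-overlapping parts with the origin at the bottom-left of its bounding rectangle.
Bottom plate: 220 × 22, A = 4 840 mm², y = 11 mm, Ī = 195 213 mm⁴.
Web plate: 16 × 280, A = 4 480 mm², y = 162 mm, Ī = 29 269 333 mm⁴.
Top plate: 200 × 20, A = 4 000 mm², y = 312 mm, Ī = 133 333 mm⁴.
Hole (subtracted): ⌀10, A = 78.54 mm², y = 11 mm, Ī = 490.87 mm⁴.
Centroid: ȳ = ΣA·y / ΣA = 153.01 mm.
Transfer each piece to the horizontal axis through the centroid using Ī + A·d² with d = y − 153.01:
  bottom plate: d = -142.01 mm → contributes +97 808 973 mm⁴
  web plate: d = 8.9855 mm → contributes +29 631 041 mm⁴
  top plate: d = 158.99 mm → contributes +101 238 827 mm⁴
  hole: d = -142.01 mm → contributes −1 584 492 mm⁴
Total I = 227 094 349 mm⁴.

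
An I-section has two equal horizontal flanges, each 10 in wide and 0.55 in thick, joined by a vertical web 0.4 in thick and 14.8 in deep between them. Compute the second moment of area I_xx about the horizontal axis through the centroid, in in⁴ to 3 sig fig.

Treat the section as a set of non-overlapping primitives; coordinates are from the bounding-box lower-left.
Bottom flange: 10 × 0.55, A = 5.5 in², y = 0.275 in, Ī = 0.13865 in⁴.
Web: 0.4 × 14.8, A = 5.92 in², y = 7.95 in, Ī = 108.06 in⁴.
Top flange: 10 × 0.55, A = 5.5 in², y = 15.625 in, Ī = 0.13865 in⁴.
By symmetry the centroid is at mid-height, ȳ = 7.95 in.
Transfer each piece to the horizontal axis through the centroid using Ī + A·d² with d = y − 7.95:
  bottom flange: d = -7.675 in → contributes +324.12 in⁴
  web: d = 0 in → contributes +108.06 in⁴
  top flange: d = 7.675 in → contributes +324.12 in⁴
Total I = 756.3 in⁴.

I_xx ≈ 756 in⁴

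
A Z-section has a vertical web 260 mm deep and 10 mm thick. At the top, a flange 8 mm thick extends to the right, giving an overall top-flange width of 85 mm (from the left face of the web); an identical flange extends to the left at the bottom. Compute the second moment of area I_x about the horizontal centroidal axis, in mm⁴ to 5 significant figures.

Treat the section as a set of non-overlapping primitives; coordinates are from the bounding-box lower-left.
Web: 10 × 260, A = 2 600 mm², y = 130 mm, Ī = 14 646 667 mm⁴.
Top flange (beyond web): 75 × 8, A = 600 mm², y = 256 mm, Ī = 3 200 mm⁴.
Bottom flange (beyond web): 75 × 8, A = 600 mm², y = 4 mm, Ī = 3 200 mm⁴.
Centroid: ȳ = ΣA·y / ΣA = 130 mm.
Transfer each piece to the horizontal centroidal axis using Ī + A·d² with d = y − 130:
  web: d = 0 mm → contributes +14 646 667 mm⁴
  top flange (beyond web): d = 126 mm → contributes +9 528 800 mm⁴
  bottom flange (beyond web): d = -126 mm → contributes +9 528 800 mm⁴
Total I = 33 704 267 mm⁴.

I_x ≈ 3.3704 × 10⁷ mm⁴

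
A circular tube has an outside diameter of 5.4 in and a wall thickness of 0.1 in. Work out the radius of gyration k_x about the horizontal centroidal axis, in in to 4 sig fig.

Decompose the section into non-overlapping parts with the origin at the bottom-left of its bounding rectangle.
Outer circle: ⌀5.4, A = 22.9022 in², y = 2.7 in, Ī = 41.7393 in⁴.
Bore (subtracted): ⌀5.2, A = 21.2372 in², y = 2.7 in, Ī = 35.8908 in⁴.
By symmetry the centroid is at mid-height, ȳ = 2.7 in.
All pieces are centred on the horizontal centroidal axis, so I = ΣĪ (holes subtracted) = 5.84847 in⁴.
Radius of gyration: k = √(I/A) = √(5.84847 / 1.66504) = 1.87417 in.

k_x ≈ 1.874 in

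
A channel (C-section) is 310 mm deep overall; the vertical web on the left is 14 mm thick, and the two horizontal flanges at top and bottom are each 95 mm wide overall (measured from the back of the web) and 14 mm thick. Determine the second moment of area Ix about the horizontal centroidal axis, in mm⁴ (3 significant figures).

Decompose the section into non-overlapping parts with the origin at the bottom-left of its bounding rectangle.
Web: 14 × 310, A = 4 340 mm², y = 155 mm, Ī = 34 756 167 mm⁴.
Top flange (beyond web): 81 × 14, A = 1 134 mm², y = 303 mm, Ī = 18 522 mm⁴.
Bottom flange (beyond web): 81 × 14, A = 1 134 mm², y = 7 mm, Ī = 18 522 mm⁴.
By symmetry the centroid is at mid-height, ȳ = 155 mm.
Transfer each piece to the horizontal centroidal axis using Ī + A·d² with d = y − 155:
  web: d = 0 mm → contributes +34 756 167 mm⁴
  top flange (beyond web): d = 148 mm → contributes +24 857 658 mm⁴
  bottom flange (beyond web): d = -148 mm → contributes +24 857 658 mm⁴
Total I = 84 471 483 mm⁴.

Ix ≈ 8.45 × 10⁷ mm⁴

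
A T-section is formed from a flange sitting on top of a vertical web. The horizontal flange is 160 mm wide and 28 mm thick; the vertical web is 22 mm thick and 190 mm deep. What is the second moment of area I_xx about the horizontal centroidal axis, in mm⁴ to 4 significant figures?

Decompose the section into non-overlapping parts with the origin at the bottom-left of its bounding rectangle.
Flange: 160 × 28, A = 4 480 mm², y = 204 mm, Ī = 292 693 mm⁴.
Web: 22 × 190, A = 4 180 mm², y = 95 mm, Ī = 12 574 833 mm⁴.
Centroid: ȳ = ΣA·y / ΣA = 151.388 mm.
Transfer each piece to the horizontal centroidal axis using Ī + A·d² with d = y − 151.388:
  flange: d = 52.612 mm → contributes +12 693 439 mm⁴
  web: d = -56.388 mm → contributes +25 865 584 mm⁴
Total I = 38 559 023 mm⁴.

I_xx ≈ 3.856 × 10⁷ mm⁴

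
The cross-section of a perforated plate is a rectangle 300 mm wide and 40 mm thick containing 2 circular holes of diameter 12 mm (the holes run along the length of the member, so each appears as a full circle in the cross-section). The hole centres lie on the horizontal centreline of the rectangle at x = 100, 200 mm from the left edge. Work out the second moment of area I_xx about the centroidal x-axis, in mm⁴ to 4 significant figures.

I_xx ≈ 1.598 × 10⁶ mm⁴

Break the section into simple shapes (no overlaps), measuring from the bottom-left corner of the bounding box.
Plate: 300 × 40, A = 12 000 mm², y = 20 mm, Ī = 1 600 000 mm⁴.
Hole 1 (subtracted): ⌀12, A = 113.097 mm², y = 20 mm, Ī = 1017.88 mm⁴.
Hole 2 (subtracted): ⌀12, A = 113.097 mm², y = 20 mm, Ī = 1017.88 mm⁴.
By symmetry the centroid is at mid-height, ȳ = 20 mm.
All pieces are centred on the centroidal x-axis, so I = ΣĪ (holes subtracted) = 1 597 964 mm⁴.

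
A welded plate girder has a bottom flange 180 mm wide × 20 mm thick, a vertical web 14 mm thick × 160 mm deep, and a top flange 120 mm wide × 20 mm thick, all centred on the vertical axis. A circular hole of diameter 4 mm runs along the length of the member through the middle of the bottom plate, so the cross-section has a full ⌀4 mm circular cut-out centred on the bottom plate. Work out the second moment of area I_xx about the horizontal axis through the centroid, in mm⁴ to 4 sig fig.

I_xx ≈ 5.209 × 10⁷ mm⁴

Treat the section as a set of non-overlapping primitives; coordinates are from the bounding-box lower-left.
Bottom plate: 180 × 20, A = 3 600 mm², y = 10 mm, Ī = 120 000 mm⁴.
Web plate: 14 × 160, A = 2 240 mm², y = 100 mm, Ī = 4 778 667 mm⁴.
Top plate: 120 × 20, A = 2 400 mm², y = 190 mm, Ī = 80 000 mm⁴.
Hole (subtracted): ⌀4, A = 12.5664 mm², y = 10 mm, Ī = 12.5664 mm⁴.
Centroid: ȳ = ΣA·y / ΣA = 87.0106 mm.
Transfer each piece to the horizontal axis through the centroid using Ī + A·d² with d = y − 87.0106:
  bottom plate: d = -77.0106 mm → contributes +21 470 304 mm⁴
  web plate: d = 12.9894 mm → contributes +5 156 607 mm⁴
  top plate: d = 102.989 mm → contributes +25 536 336 mm⁴
  hole: d = -77.0106 mm → contributes −74539.2 mm⁴
Total I = 52 088 707 mm⁴.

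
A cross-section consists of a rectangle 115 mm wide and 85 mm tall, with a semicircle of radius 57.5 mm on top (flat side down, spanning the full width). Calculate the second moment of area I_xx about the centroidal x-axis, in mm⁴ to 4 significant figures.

I_xx ≈ 2.227 × 10⁷ mm⁴

Break the section into simple shapes (no overlaps), measuring from the bottom-left corner of the bounding box.
Rectangular body: 115 × 85, A = 9 775 mm², y = 42.5 mm, Ī = 5 885 365 mm⁴.
Semicircular cap: semicircle r = 57.5, A = 5193.45 mm², y = 109.404 mm, Ī = 1 199 785 mm⁴.
Centroid: ȳ = ΣA·y / ΣA = 65.7129 mm.
Transfer each piece to the centroidal x-axis using Ī + A·d² with d = y − 65.7129:
  rectangular body: d = -23.2129 mm → contributes +11 152 513 mm⁴
  semicircular cap: d = 43.6909 mm → contributes +11 113 507 mm⁴
Total I = 22 266 020 mm⁴.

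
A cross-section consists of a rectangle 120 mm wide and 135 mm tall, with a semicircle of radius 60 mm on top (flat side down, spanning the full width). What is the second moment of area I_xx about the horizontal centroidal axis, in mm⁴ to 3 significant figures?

Split into non-overlapping primitives; take the origin at the lower-left of the bounding box.
Rectangular body: 120 × 135, A = 16 200 mm², y = 67.5 mm, Ī = 24 603 750 mm⁴.
Semicircular cap: semicircle r = 60, A = 5654.9 mm², y = 160.46 mm, Ī = 1 422 450 mm⁴.
Centroid: ȳ = ΣA·y / ΣA = 91.554 mm.
Transfer each piece to the horizontal centroidal axis using Ī + A·d² with d = y − 91.554:
  rectangular body: d = -24.054 mm → contributes +33 977 221 mm⁴
  semicircular cap: d = 68.91 mm → contributes +28 275 466 mm⁴
Total I = 62 252 687 mm⁴.

I_xx ≈ 6.23 × 10⁷ mm⁴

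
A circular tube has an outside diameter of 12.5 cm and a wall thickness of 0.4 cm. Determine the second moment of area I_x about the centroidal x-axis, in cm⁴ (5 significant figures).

I_x ≈ 278.58 cm⁴

Split into non-overlapping primitives; take the origin at the lower-left of the bounding box.
Outer circle: ⌀12.5, A = 122.7185 cm², y = 6.25 cm, Ī = 1198.422 cm⁴.
Bore (subtracted): ⌀11.7, A = 107.5132 cm², y = 6.25 cm, Ī = 919.8422 cm⁴.
By symmetry the centroid is at mid-height, ȳ = 6.25 cm.
All pieces are centred on the centroidal x-axis, so I = ΣĪ (holes subtracted) = 278.5803 cm⁴.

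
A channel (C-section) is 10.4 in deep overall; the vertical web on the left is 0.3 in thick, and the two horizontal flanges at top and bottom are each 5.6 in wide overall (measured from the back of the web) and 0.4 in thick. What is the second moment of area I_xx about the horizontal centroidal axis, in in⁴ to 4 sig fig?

Decompose the section into non-overlapping parts with the origin at the bottom-left of its bounding rectangle.
Web: 0.3 × 10.4, A = 3.12 in², y = 5.2 in, Ī = 28.1216 in⁴.
Top flange (beyond web): 5.3 × 0.4, A = 2.12 in², y = 10.2 in, Ī = 0.0282667 in⁴.
Bottom flange (beyond web): 5.3 × 0.4, A = 2.12 in², y = 0.2 in, Ī = 0.0282667 in⁴.
By symmetry the centroid is at mid-height, ȳ = 5.2 in.
Transfer each piece to the horizontal centroidal axis using Ī + A·d² with d = y − 5.2:
  web: d = 0 in → contributes +28.1216 in⁴
  top flange (beyond web): d = 5 in → contributes +53.0283 in⁴
  bottom flange (beyond web): d = -5 in → contributes +53.0283 in⁴
Total I = 134.178 in⁴.

I_xx ≈ 134.2 in⁴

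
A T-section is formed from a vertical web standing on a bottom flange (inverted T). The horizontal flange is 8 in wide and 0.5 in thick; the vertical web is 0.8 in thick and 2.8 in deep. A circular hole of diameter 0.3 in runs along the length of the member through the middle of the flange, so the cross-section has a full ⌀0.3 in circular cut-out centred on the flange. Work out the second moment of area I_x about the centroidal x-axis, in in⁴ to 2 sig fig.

I_x ≈ 5.4 in⁴

Decompose the section into non-overlapping parts with the origin at the bottom-left of its bounding rectangle.
Flange: 8 × 0.5, A = 4 in², y = 0.25 in, Ī = 0.08333 in⁴.
Web: 0.8 × 2.8, A = 2.24 in², y = 1.9 in, Ī = 1.463 in⁴.
Hole (subtracted): ⌀0.3, A = 0.07069 in², y = 0.25 in, Ī = 0.0003976 in⁴.
Centroid: ȳ = ΣA·y / ΣA = 0.8491 in.
Transfer each piece to the centroidal x-axis using Ī + A·d² with d = y − 0.8491:
  flange: d = -0.5991 in → contributes +1.519 in⁴
  web: d = 1.051 in → contributes +3.937 in⁴
  hole: d = -0.5991 in → contributes −0.02577 in⁴
Total I = 5.431 in⁴.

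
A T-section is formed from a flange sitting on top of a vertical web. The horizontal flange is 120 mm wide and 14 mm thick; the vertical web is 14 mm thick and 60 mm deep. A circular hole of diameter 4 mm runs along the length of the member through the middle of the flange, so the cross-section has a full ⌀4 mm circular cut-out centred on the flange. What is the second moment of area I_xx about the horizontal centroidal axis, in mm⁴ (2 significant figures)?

I_xx ≈ 1.0 × 10⁶ mm⁴

Split into non-overlapping primitives; take the origin at the lower-left of the bounding box.
Flange: 120 × 14, A = 1 680 mm², y = 67 mm, Ī = 27 440 mm⁴.
Web: 14 × 60, A = 840 mm², y = 30 mm, Ī = 252 000 mm⁴.
Hole (subtracted): ⌀4, A = 12.57 mm², y = 67 mm, Ī = 12.57 mm⁴.
Centroid: ȳ = ΣA·y / ΣA = 54.6 mm.
Transfer each piece to the horizontal centroidal axis using Ī + A·d² with d = y − 54.6:
  flange: d = 12.4 mm → contributes +285 555 mm⁴
  web: d = -24.6 mm → contributes +760 535 mm⁴
  hole: d = 12.4 mm → contributes −1 943 mm⁴
Total I = 1 044 146 mm⁴.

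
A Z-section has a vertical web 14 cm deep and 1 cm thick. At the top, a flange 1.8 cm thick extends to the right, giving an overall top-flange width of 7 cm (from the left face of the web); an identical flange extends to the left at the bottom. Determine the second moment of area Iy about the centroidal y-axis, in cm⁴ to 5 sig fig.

Iy ≈ 330.57 cm⁴

Break the section into simple shapes (no overlaps), measuring from the bottom-left corner of the bounding box.
Web: 1 × 14, A = 14 cm², x = 6.5 cm, Ī = 1.166667 cm⁴.
Top flange (beyond web): 6 × 1.8, A = 10.8 cm², x = 10 cm, Ī = 32.4 cm⁴.
Bottom flange (beyond web): 6 × 1.8, A = 10.8 cm², x = 3 cm, Ī = 32.4 cm⁴.
Centroid: x̄ = ΣA·x / ΣA = 6.5 cm.
Transfer each piece to the centroidal y-axis using Ī + A·d² with d = x − 6.5:
  web: d = 0 cm → contributes +1.166667 cm⁴
  top flange (beyond web): d = 3.5 cm → contributes +164.7 cm⁴
  bottom flange (beyond web): d = -3.5 cm → contributes +164.7 cm⁴
Total I = 330.5667 cm⁴.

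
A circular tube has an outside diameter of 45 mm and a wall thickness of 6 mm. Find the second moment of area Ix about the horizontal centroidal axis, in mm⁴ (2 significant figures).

Break the section into simple shapes (no overlaps), measuring from the bottom-left corner of the bounding box.
Outer circle: ⌀45, A = 1 590 mm², y = 22.5 mm, Ī = 201 289 mm⁴.
Bore (subtracted): ⌀33, A = 855.3 mm², y = 22.5 mm, Ī = 58 214 mm⁴.
By symmetry the centroid is at mid-height, ȳ = 22.5 mm.
All pieces are centred on the horizontal centroidal axis, so I = ΣĪ (holes subtracted) = 143 075 mm⁴.

Ix ≈ 1.4 × 10⁵ mm⁴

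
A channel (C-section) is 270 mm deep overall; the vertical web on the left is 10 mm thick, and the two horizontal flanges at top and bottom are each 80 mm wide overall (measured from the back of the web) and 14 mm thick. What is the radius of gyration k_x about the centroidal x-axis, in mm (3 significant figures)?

Decompose the section into non-overlapping parts with the origin at the bottom-left of its bounding rectangle.
Web: 10 × 270, A = 2 700 mm², y = 135 mm, Ī = 16 402 500 mm⁴.
Top flange (beyond web): 70 × 14, A = 980 mm², y = 263 mm, Ī = 16 007 mm⁴.
Bottom flange (beyond web): 70 × 14, A = 980 mm², y = 7 mm, Ī = 16 007 mm⁴.
By symmetry the centroid is at mid-height, ȳ = 135 mm.
Transfer each piece to the centroidal x-axis using Ī + A·d² with d = y − 135:
  web: d = 0 mm → contributes +16 402 500 mm⁴
  top flange (beyond web): d = 128 mm → contributes +16 072 327 mm⁴
  bottom flange (beyond web): d = -128 mm → contributes +16 072 327 mm⁴
Total I = 48 547 153 mm⁴.
Radius of gyration: k = √(I/A) = √(48 547 153 / 4 660) = 102.07 mm.

k_x ≈ 102 mm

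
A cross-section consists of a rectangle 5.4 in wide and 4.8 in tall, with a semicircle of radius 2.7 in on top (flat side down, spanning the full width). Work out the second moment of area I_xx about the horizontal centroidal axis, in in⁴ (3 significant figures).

Split into non-overlapping primitives; take the origin at the lower-left of the bounding box.
Rectangular body: 5.4 × 4.8, A = 25.92 in², y = 2.4 in, Ī = 49.766 in⁴.
Semicircular cap: semicircle r = 2.7, A = 11.451 in², y = 5.9459 in, Ī = 5.8329 in⁴.
Centroid: ȳ = ΣA·y / ΣA = 3.4865 in.
Transfer each piece to the horizontal centroidal axis using Ī + A·d² with d = y − 3.4865:
  rectangular body: d = -1.0865 in → contributes +80.366 in⁴
  semicircular cap: d = 2.4594 in → contributes +75.096 in⁴
Total I = 155.46 in⁴.

I_xx ≈ 155 in⁴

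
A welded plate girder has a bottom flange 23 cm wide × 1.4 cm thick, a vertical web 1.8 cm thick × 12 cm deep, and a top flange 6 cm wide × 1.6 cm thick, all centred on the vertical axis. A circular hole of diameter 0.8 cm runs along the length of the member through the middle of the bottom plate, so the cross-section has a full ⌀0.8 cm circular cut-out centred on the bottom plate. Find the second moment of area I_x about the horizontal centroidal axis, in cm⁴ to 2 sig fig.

Split into non-overlapping primitives; take the origin at the lower-left of the bounding box.
Bottom plate: 23 × 1.4, A = 32.2 cm², y = 0.7 cm, Ī = 5.259 cm⁴.
Web plate: 1.8 × 12, A = 21.6 cm², y = 7.4 cm, Ī = 259.2 cm⁴.
Top plate: 6 × 1.6, A = 9.6 cm², y = 14.2 cm, Ī = 2.048 cm⁴.
Hole (subtracted): ⌀0.8, A = 0.5027 cm², y = 0.7 cm, Ī = 0.02011 cm⁴.
Centroid: ȳ = ΣA·y / ΣA = 5.061 cm.
Transfer each piece to the horizontal centroidal axis using Ī + A·d² with d = y − 5.061:
  bottom plate: d = -4.361 cm → contributes +617.8 cm⁴
  web plate: d = 2.339 cm → contributes +377.3 cm⁴
  top plate: d = 9.139 cm → contributes +803.8 cm⁴
  hole: d = -4.361 cm → contributes −9.581 cm⁴
Total I = 1 789 cm⁴.

I_x ≈ 1800 cm⁴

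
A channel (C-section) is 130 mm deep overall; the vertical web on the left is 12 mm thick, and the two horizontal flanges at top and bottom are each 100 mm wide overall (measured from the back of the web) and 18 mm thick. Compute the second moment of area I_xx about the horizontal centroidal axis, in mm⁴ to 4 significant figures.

I_xx ≈ 1.222 × 10⁷ mm⁴

Break the section into simple shapes (no overlaps), measuring from the bottom-left corner of the bounding box.
Web: 12 × 130, A = 1 560 mm², y = 65 mm, Ī = 2 197 000 mm⁴.
Top flange (beyond web): 88 × 18, A = 1 584 mm², y = 121 mm, Ī = 42 768 mm⁴.
Bottom flange (beyond web): 88 × 18, A = 1 584 mm², y = 9 mm, Ī = 42 768 mm⁴.
By symmetry the centroid is at mid-height, ȳ = 65 mm.
Transfer each piece to the horizontal centroidal axis using Ī + A·d² with d = y − 65:
  web: d = 0 mm → contributes +2 197 000 mm⁴
  top flange (beyond web): d = 56 mm → contributes +5 010 192 mm⁴
  bottom flange (beyond web): d = -56 mm → contributes +5 010 192 mm⁴
Total I = 12 217 384 mm⁴.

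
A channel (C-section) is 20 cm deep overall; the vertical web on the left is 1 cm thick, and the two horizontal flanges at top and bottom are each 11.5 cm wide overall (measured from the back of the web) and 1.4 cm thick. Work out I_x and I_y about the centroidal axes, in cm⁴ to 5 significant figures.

I_x ≈ 3214.3 cm⁴, I_y ≈ 665.32 cm⁴

Split into non-overlapping primitives; take the origin at the lower-left of the bounding box.
Web: 1 × 20, A = 20 cm², y = 10 cm, Ī = 666.6667 cm⁴.
Top flange (beyond web): 10.5 × 1.4, A = 14.7 cm², y = 19.3 cm, Ī = 2.401 cm⁴.
Bottom flange (beyond web): 10.5 × 1.4, A = 14.7 cm², y = 0.7 cm, Ī = 2.401 cm⁴.
By symmetry the centroid is at mid-height, ȳ = 10 cm.
Transfer each piece to the centroidal x-axis using Ī + A·d² with d = y − 10:
  web: d = 0 cm → contributes +666.6667 cm⁴
  top flange (beyond web): d = 9.3 cm → contributes +1273.804 cm⁴
  bottom flange (beyond web): d = -9.3 cm → contributes +1273.804 cm⁴
Total I = 3214.275 cm⁴.
For the y-axis: x̄ = 3.922065 cm.
Repeating about the centroidal y-axis gives I_y = 665.3166 cm⁴.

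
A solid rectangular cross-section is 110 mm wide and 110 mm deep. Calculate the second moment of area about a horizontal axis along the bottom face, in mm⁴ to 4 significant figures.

The section: 110 × 110, A = 12 100 mm², y = 55 mm, Ī = 12 200 833 mm⁴.
Transfer it to the bottom edge using Ī + A·d² with d = y − 0:
  the section: d = 55 mm → contributes +48 803 333 mm⁴
Total I = 48 803 333 mm⁴.

I_base ≈ 4.880 × 10⁷ mm⁴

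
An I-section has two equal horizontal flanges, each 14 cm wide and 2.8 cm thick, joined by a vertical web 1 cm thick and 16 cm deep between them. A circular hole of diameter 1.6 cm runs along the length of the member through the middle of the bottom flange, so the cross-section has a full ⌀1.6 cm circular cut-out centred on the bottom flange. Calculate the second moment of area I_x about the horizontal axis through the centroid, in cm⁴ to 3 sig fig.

I_x ≈ 7140 cm⁴

Split into non-overlapping primitives; take the origin at the lower-left of the bounding box.
Bottom flange: 14 × 2.8, A = 39.2 cm², y = 1.4 cm, Ī = 25.611 cm⁴.
Web: 1 × 16, A = 16 cm², y = 10.8 cm, Ī = 341.33 cm⁴.
Top flange: 14 × 2.8, A = 39.2 cm², y = 20.2 cm, Ī = 25.611 cm⁴.
Hole (subtracted): ⌀1.6, A = 2.0106 cm², y = 1.4 cm, Ī = 0.3217 cm⁴.
Centroid: ȳ = ΣA·y / ΣA = 11.005 cm.
Transfer each piece to the horizontal axis through the centroid using Ī + A·d² with d = y − 11.005:
  bottom flange: d = -9.6046 cm → contributes +3641.7 cm⁴
  web: d = -0.20457 cm → contributes +342 cm⁴
  top flange: d = 9.1954 cm → contributes +3340.2 cm⁴
  hole: d = -9.6046 cm → contributes −185.8 cm⁴
Total I = 7138.1 cm⁴.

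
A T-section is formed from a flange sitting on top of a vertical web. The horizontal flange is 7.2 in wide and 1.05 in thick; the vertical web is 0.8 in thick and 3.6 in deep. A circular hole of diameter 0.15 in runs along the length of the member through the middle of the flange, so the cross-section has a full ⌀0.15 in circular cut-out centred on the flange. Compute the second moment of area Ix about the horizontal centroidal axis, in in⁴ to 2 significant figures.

Break the section into simple shapes (no overlaps), measuring from the bottom-left corner of the bounding box.
Flange: 7.2 × 1.05, A = 7.56 in², y = 4.125 in, Ī = 0.6946 in⁴.
Web: 0.8 × 3.6, A = 2.88 in², y = 1.8 in, Ī = 3.11 in⁴.
Hole (subtracted): ⌀0.15, A = 0.01767 in², y = 4.125 in, Ī = 0.00002485 in⁴.
Centroid: ȳ = ΣA·y / ΣA = 3.483 in.
Transfer each piece to the horizontal centroidal axis using Ī + A·d² with d = y − 3.483:
  flange: d = 0.6425 in → contributes +3.815 in⁴
  web: d = -1.683 in → contributes +11.26 in⁴
  hole: d = 0.6425 in → contributes −0.007319 in⁴
Total I = 15.07 in⁴.

Ix ≈ 15 in⁴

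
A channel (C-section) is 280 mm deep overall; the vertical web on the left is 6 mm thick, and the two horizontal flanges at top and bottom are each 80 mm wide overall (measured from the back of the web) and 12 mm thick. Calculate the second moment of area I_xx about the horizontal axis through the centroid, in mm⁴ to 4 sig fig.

Treat the section as a set of non-overlapping primitives; coordinates are from the bounding-box lower-left.
Web: 6 × 280, A = 1 680 mm², y = 140 mm, Ī = 10 976 000 mm⁴.
Top flange (beyond web): 74 × 12, A = 888 mm², y = 274 mm, Ī = 10 656 mm⁴.
Bottom flange (beyond web): 74 × 12, A = 888 mm², y = 6 mm, Ī = 10 656 mm⁴.
By symmetry the centroid is at mid-height, ȳ = 140 mm.
Transfer each piece to the horizontal axis through the centroid using Ī + A·d² with d = y − 140:
  web: d = 0 mm → contributes +10 976 000 mm⁴
  top flange (beyond web): d = 134 mm → contributes +15 955 584 mm⁴
  bottom flange (beyond web): d = -134 mm → contributes +15 955 584 mm⁴
Total I = 42 887 168 mm⁴.

I_xx ≈ 4.289 × 10⁷ mm⁴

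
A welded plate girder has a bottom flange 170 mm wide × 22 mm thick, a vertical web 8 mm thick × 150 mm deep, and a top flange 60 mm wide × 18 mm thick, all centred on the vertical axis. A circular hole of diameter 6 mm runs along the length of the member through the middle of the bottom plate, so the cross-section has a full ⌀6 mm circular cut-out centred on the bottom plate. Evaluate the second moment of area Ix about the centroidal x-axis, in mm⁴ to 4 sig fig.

Ix ≈ 2.879 × 10⁷ mm⁴

Decompose the section into non-overlapping parts with the origin at the bottom-left of its bounding rectangle.
Bottom plate: 170 × 22, A = 3 740 mm², y = 11 mm, Ī = 150 847 mm⁴.
Web plate: 8 × 150, A = 1 200 mm², y = 97 mm, Ī = 2 250 000 mm⁴.
Top plate: 60 × 18, A = 1 080 mm², y = 181 mm, Ī = 29 160 mm⁴.
Hole (subtracted): ⌀6, A = 28.2743 mm², y = 11 mm, Ī = 63.6173 mm⁴.
Centroid: ȳ = ΣA·y / ΣA = 58.866 mm.
Transfer each piece to the centroidal x-axis using Ī + A·d² with d = y − 58.866:
  bottom plate: d = -47.866 mm → contributes +8 719 766 mm⁴
  web plate: d = 38.134 mm → contributes +3 995 041 mm⁴
  top plate: d = 122.134 mm → contributes +16 139 208 mm⁴
  hole: d = -47.866 mm → contributes −64844.5 mm⁴
Total I = 28 789 171 mm⁴.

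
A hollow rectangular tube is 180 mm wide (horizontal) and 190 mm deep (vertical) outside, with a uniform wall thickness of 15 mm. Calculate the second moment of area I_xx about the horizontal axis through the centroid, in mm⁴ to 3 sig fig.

Split into non-overlapping primitives; take the origin at the lower-left of the bounding box.
Outer rectangle: 180 × 190, A = 34 200 mm², y = 95 mm, Ī = 102 885 000 mm⁴.
Inner void (subtracted): 150 × 160, A = 24 000 mm², y = 95 mm, Ī = 51 200 000 mm⁴.
By symmetry the centroid is at mid-height, ȳ = 95 mm.
All pieces are centred on the horizontal axis through the centroid, so I = ΣĪ (holes subtracted) = 51 685 000 mm⁴.

I_xx ≈ 5.17 × 10⁷ mm⁴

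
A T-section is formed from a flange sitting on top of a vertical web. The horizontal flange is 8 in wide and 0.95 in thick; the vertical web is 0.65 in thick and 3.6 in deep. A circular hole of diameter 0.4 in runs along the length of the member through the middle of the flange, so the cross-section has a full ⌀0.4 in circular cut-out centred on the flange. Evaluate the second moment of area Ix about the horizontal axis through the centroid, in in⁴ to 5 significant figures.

Treat the section as a set of non-overlapping primitives; coordinates are from the bounding-box lower-left.
Flange: 8 × 0.95, A = 7.6 in², y = 4.075 in, Ī = 0.5715833 in⁴.
Web: 0.65 × 3.6, A = 2.34 in², y = 1.8 in, Ī = 2.5272 in⁴.
Hole (subtracted): ⌀0.4, A = 0.1256637 in², y = 4.075 in, Ī = 0.001256637 in⁴.
Centroid: ȳ = ΣA·y / ΣA = 3.532579 in.
Transfer each piece to the horizontal axis through the centroid using Ī + A·d² with d = y − 3.532579:
  flange: d = 0.5424208 in → contributes +2.807658 in⁴
  web: d = -1.732579 in → contributes +9.551484 in⁴
  hole: d = 0.5424208 in → contributes −0.03822945 in⁴
Total I = 12.32091 in⁴.

Ix ≈ 12.321 in⁴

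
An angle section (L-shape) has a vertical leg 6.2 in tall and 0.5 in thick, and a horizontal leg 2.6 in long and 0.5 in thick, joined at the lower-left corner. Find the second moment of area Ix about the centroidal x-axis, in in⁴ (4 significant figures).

Treat the section as a set of non-overlapping primitives; coordinates are from the bounding-box lower-left.
Vertical leg: 0.5 × 6.2, A = 3.1 in², y = 3.1 in, Ī = 9.93033 in⁴.
Horizontal leg (remainder): 2.1 × 0.5, A = 1.05 in², y = 0.25 in, Ī = 0.021875 in⁴.
Centroid: ȳ = ΣA·y / ΣA = 2.37892 in.
Transfer each piece to the centroidal x-axis using Ī + A·d² with d = y − 2.37892:
  vertical leg: d = 0.721084 in → contributes +11.5422 in⁴
  horizontal leg (remainder): d = -2.12892 in → contributes +4.78077 in⁴
Total I = 16.323 in⁴.

Ix ≈ 16.32 in⁴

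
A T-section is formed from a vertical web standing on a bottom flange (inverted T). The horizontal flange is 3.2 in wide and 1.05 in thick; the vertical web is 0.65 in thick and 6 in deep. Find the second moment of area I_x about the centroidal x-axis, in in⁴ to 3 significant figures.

Break the section into simple shapes (no overlaps), measuring from the bottom-left corner of the bounding box.
Flange: 3.2 × 1.05, A = 3.36 in², y = 0.525 in, Ī = 0.3087 in⁴.
Web: 0.65 × 6, A = 3.9 in², y = 4.05 in, Ī = 11.7 in⁴.
Centroid: ȳ = ΣA·y / ΣA = 2.4186 in.
Transfer each piece to the centroidal x-axis using Ī + A·d² with d = y − 2.4186:
  flange: d = -1.8936 in → contributes +12.357 in⁴
  web: d = 1.6314 in → contributes +22.08 in⁴
Total I = 34.436 in⁴.

I_x ≈ 34.4 in⁴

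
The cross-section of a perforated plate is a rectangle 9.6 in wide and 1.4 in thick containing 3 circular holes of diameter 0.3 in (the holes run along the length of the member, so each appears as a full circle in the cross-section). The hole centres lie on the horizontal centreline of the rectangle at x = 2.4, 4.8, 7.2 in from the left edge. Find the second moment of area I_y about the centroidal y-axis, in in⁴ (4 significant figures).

Break the section into simple shapes (no overlaps), measuring from the bottom-left corner of the bounding box.
Plate: 9.6 × 1.4, A = 13.44 in², x = 4.8 in, Ī = 103.219 in⁴.
Hole 1 (subtracted): ⌀0.3, A = 0.0706858 in², x = 2.4 in, Ī = 0.000397608 in⁴.
Hole 2 (subtracted): ⌀0.3, A = 0.0706858 in², x = 4.8 in, Ī = 0.000397608 in⁴.
Hole 3 (subtracted): ⌀0.3, A = 0.0706858 in², x = 7.2 in, Ī = 0.000397608 in⁴.
By symmetry the centroid is at mid-width, x̄ = 4.8 in.
Transfer each piece to the centroidal y-axis using Ī + A·d² with d = x − 4.8:
  plate: d = 0 in → contributes +103.219 in⁴
  hole 1: d = -2.4 in → contributes −0.407548 in⁴
  hole 2: d = 0 in → contributes −0.000397608 in⁴
  hole 3: d = 2.4 in → contributes −0.407548 in⁴
Total I = 102.404 in⁴.

I_y ≈ 102.4 in⁴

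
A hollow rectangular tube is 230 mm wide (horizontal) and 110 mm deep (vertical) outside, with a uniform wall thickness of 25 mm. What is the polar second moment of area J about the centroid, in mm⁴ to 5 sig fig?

J ≈ 1.0464 × 10⁸ mm⁴

Split into non-overlapping primitives; take the origin at the lower-left of the bounding box.
Outer rectangle: 230 × 110, A = 25 300 mm², y = 55 mm, Ī = 25 510 833 mm⁴.
Inner void (subtracted): 180 × 60, A = 10 800 mm², y = 55 mm, Ī = 3 240 000 mm⁴.
By symmetry the centroid is at mid-height, ȳ = 55 mm.
All pieces are centred on the centroidal x-axis, so I = ΣĪ (holes subtracted) = 22 270 833 mm⁴.
Repeating about the centroidal y-axis gives I_y = 82 370 833 mm⁴.
Polar second moment: J = I_x + I_y = 104 641 667 mm⁴.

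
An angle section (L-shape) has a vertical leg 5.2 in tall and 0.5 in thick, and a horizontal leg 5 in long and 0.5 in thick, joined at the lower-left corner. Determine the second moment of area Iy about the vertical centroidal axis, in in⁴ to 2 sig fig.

Iy ≈ 11 in⁴

Break the section into simple shapes (no overlaps), measuring from the bottom-left corner of the bounding box.
Vertical leg: 0.5 × 5.2, A = 2.6 in², x = 0.25 in, Ī = 0.05417 in⁴.
Horizontal leg (remainder): 4.5 × 0.5, A = 2.25 in², x = 2.75 in, Ī = 3.797 in⁴.
Centroid: x̄ = ΣA·x / ΣA = 1.41 in.
Transfer each piece to the vertical centroidal axis using Ī + A·d² with d = x − 1.41:
  vertical leg: d = -1.16 in → contributes +3.551 in⁴
  horizontal leg (remainder): d = 1.34 in → contributes +7.838 in⁴
Total I = 11.39 in⁴.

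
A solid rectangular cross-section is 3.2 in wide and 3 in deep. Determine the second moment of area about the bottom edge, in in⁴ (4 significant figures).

I_base ≈ 28.80 in⁴

The section: 3.2 × 3, A = 9.6 in², y = 1.5 in, Ī = 7.2 in⁴.
Transfer it to the bottom edge using Ī + A·d² with d = y − 0:
  the section: d = 1.5 in → contributes +28.8 in⁴
Total I = 28.8 in⁴.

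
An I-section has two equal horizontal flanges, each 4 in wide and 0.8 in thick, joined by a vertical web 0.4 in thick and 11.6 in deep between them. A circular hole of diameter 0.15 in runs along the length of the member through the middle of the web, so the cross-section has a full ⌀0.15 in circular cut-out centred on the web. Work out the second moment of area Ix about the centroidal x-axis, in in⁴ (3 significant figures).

Split into non-overlapping primitives; take the origin at the lower-left of the bounding box.
Bottom flange: 4 × 0.8, A = 3.2 in², y = 0.4 in, Ī = 0.17067 in⁴.
Web: 0.4 × 11.6, A = 4.64 in², y = 6.6 in, Ī = 52.03 in⁴.
Top flange: 4 × 0.8, A = 3.2 in², y = 12.8 in, Ī = 0.17067 in⁴.
Hole (subtracted): ⌀0.15, A = 0.017671 in², y = 6.6 in, Ī = 0.00002485 in⁴.
By symmetry the centroid is at mid-height, ȳ = 6.6 in.
Transfer each piece to the centroidal x-axis using Ī + A·d² with d = y − 6.6:
  bottom flange: d = -6.2 in → contributes +123.18 in⁴
  web: d = 0 in → contributes +52.03 in⁴
  top flange: d = 6.2 in → contributes +123.18 in⁴
  hole: d = 0 in → contributes −0.00002485 in⁴
Total I = 298.39 in⁴.

Ix ≈ 298 in⁴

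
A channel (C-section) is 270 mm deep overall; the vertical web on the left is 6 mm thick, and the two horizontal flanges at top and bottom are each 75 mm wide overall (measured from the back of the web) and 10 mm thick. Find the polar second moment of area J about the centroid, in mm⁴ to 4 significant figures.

Decompose the section into non-overlapping parts with the origin at the bottom-left of its bounding rectangle.
Web: 6 × 270, A = 1 620 mm², y = 135 mm, Ī = 9 841 500 mm⁴.
Top flange (beyond web): 69 × 10, A = 690 mm², y = 265 mm, Ī = 5 750 mm⁴.
Bottom flange (beyond web): 69 × 10, A = 690 mm², y = 5 mm, Ī = 5 750 mm⁴.
By symmetry the centroid is at mid-height, ȳ = 135 mm.
Transfer each piece to the centroidal x-axis using Ī + A·d² with d = y − 135:
  web: d = 0 mm → contributes +9 841 500 mm⁴
  top flange (beyond web): d = 130 mm → contributes +11 666 750 mm⁴
  bottom flange (beyond web): d = -130 mm → contributes +11 666 750 mm⁴
Total I = 33 175 000 mm⁴.
For the y-axis: x̄ = 20.25 mm.
Repeating about the centroidal y-axis gives I_y = 1 600 313 mm⁴.
Polar second moment: J = I_x + I_y = 34 775 313 mm⁴.

J ≈ 3.478 × 10⁷ mm⁴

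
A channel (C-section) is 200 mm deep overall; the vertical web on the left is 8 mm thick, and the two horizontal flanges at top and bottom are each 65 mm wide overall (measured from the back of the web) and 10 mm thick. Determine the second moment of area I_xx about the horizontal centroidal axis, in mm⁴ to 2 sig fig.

I_xx ≈ 1.6 × 10⁷ mm⁴

Split into non-overlapping primitives; take the origin at the lower-left of the bounding box.
Web: 8 × 200, A = 1 600 mm², y = 100 mm, Ī = 5 333 333 mm⁴.
Top flange (beyond web): 57 × 10, A = 570 mm², y = 195 mm, Ī = 4 750 mm⁴.
Bottom flange (beyond web): 57 × 10, A = 570 mm², y = 5 mm, Ī = 4 750 mm⁴.
By symmetry the centroid is at mid-height, ȳ = 100 mm.
Transfer each piece to the horizontal centroidal axis using Ī + A·d² with d = y − 100:
  web: d = 0 mm → contributes +5 333 333 mm⁴
  top flange (beyond web): d = 95 mm → contributes +5 149 000 mm⁴
  bottom flange (beyond web): d = -95 mm → contributes +5 149 000 mm⁴
Total I = 15 631 333 mm⁴.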